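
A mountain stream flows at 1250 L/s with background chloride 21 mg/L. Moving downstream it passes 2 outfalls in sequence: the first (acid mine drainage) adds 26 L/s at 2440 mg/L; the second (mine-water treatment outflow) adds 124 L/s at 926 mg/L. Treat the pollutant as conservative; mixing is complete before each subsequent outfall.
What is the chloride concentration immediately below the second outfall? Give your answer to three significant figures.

146 mg/L

Below outfall 1: Q → 1276 L/s, C = (1250·21.00 + 26.00·2440)/1276 = 70.29 mg/L.
Below outfall 2: Q → 1400 L/s, C = (1276·70.29 + 124.0·926.0)/1400 = 146.1 mg/L.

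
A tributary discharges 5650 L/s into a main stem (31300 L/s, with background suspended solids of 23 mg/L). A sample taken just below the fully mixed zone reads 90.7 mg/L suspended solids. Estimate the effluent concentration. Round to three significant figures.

Mass balance: 31300·23.00 + 5650·Cₑ = 36950·90.70
→ Cₑ = (36950·90.70 − 31300·23.00) / 5650 = 465.7 mg/L.

466 mg/L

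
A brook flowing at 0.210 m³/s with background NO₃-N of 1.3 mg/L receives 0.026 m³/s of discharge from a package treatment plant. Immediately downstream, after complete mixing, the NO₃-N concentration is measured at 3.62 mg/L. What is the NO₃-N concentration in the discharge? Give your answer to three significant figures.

22.4 mg/L

Mass balance: 0.2100·1.300 + 0.02600·Cₑ = 0.2360·3.620
→ Cₑ = (0.2360·3.620 − 0.2100·1.300) / 0.02600 = 22.36 mg/L.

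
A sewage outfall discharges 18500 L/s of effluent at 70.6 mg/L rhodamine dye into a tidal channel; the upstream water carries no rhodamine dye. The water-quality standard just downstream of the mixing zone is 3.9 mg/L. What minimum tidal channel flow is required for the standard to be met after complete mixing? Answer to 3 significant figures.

Set C_mix = 3.9: (Q·0 + 18500·70.60) / (Q + 18500) = 3.9
→ Q = 18500·(70.60 − 3.9)/(3.9 − 0) = 316400 L/s.

316000 L/s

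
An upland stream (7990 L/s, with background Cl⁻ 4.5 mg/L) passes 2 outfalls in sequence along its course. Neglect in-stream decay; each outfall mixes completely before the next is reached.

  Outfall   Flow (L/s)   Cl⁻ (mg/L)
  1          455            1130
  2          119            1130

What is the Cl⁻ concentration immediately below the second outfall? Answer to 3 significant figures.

Below outfall 1: Q → 8445 L/s, C = (7990·4.500 + 455.0·1130)/8445 = 65.14 mg/L.
Below outfall 2: Q → 8564 L/s, C = (8445·65.14 + 119.0·1130)/8564 = 79.94 mg/L.

79.9 mg/L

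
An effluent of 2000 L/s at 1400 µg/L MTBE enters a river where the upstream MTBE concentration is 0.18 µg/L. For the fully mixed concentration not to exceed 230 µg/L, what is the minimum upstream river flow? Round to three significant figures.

10200 L/s

Set C_mix = 230: (Q·0.1800 + 2000·1400) / (Q + 2000) = 230
→ Q = 2000·(1400 − 230)/(230 − 0.1800) = 10180 L/s.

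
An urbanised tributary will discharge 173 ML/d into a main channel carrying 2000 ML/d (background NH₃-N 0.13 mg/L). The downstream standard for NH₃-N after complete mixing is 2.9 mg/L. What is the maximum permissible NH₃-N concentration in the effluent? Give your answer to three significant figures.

34.9 mg/L

At the limit, (Qr·Cr + Qe·Cₑ)/(Qr + Qe) = 2.9:
Cₑ = (2173·2.9 − 2000·0.1300) / 173.0 = 34.92 mg/L.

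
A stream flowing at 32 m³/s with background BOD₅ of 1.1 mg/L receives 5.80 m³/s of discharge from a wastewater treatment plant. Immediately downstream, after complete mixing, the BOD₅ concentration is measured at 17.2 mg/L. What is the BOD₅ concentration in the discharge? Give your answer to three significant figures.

Mass balance: 32.00·1.100 + 5.800·Cₑ = 37.80·17.20
→ Cₑ = (37.80·17.20 − 32.00·1.100) / 5.800 = 106.0 mg/L.

106 mg/L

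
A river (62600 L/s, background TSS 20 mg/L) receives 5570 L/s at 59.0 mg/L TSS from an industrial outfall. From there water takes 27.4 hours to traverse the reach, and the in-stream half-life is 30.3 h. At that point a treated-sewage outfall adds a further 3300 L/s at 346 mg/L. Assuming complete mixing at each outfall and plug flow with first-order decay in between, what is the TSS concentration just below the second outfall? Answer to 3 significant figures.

Mass balance: C = (62600·20.00 + 5570·59.00) / 68170 = 1581000/68170 = 23.19 mg/L; combined flow 68170 L/s.
Half-life 30.3 h → k = ln 2 / 30.3 = 0.02288 h⁻¹ = 0.5490 d⁻¹.
After decay, C = 23.19 × e^(−kt) = 23.19 × 0.5343 = 12.39 mg/L.
Second outfall: C = (68170·12.39 + 3300·346.0)/71470 = 27.79 mg/L.

27.8 mg/L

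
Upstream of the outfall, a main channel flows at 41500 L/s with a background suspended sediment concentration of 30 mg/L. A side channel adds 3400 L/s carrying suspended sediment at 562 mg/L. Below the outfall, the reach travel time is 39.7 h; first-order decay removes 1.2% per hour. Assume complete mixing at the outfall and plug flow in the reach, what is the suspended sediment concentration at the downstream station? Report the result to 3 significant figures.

43.5 mg/L

Mixed concentration C = ΣQC/ΣQ = (41500·30.00 + 3400·562.0) / 44900 = 3156000/44900 = 70.29 mg/L.
1.2%/h lost → k = −ln(1 − 0.012) = 0.01207 h⁻¹.
Decay over the reach: 70.29·exp(−kt) = 70.29·0.6192 = 43.52 mg/L.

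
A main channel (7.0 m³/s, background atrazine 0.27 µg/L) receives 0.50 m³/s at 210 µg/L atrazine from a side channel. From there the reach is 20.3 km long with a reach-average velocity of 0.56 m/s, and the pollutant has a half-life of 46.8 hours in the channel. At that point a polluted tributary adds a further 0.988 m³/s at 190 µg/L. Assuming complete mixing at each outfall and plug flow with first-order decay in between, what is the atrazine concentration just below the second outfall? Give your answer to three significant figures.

33.0 µg/L

Flow-weighted average: C = (7.000·0.2700 + 0.5000·210.0) / 7.500 = 106.9/7.500 = 14.25 µg/L; combined flow 7.500 m³/s.
Travel time t = 20.3·1000 / 0.56 = 36250 s = 10.07 h.
Half-life 46.8 h → k = ln 2 / 46.8 = 0.01481 h⁻¹ = 0.3555 d⁻¹.
After decay, C = 14.25 × e^(−kt) = 14.25 × 0.8615 = 12.28 µg/L.
Second outfall: C = (7.500·12.28 + 0.9880·190.0)/8.488 = 32.96 µg/L.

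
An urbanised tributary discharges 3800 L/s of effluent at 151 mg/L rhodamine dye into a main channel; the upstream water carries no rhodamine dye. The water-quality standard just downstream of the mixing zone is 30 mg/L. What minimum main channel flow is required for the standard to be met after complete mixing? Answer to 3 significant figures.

Set C_mix = 30: (Q·0 + 3800·151.0) / (Q + 3800) = 30
→ Q = 3800·(151.0 − 30)/(30 − 0) = 15330 L/s.

15300 L/s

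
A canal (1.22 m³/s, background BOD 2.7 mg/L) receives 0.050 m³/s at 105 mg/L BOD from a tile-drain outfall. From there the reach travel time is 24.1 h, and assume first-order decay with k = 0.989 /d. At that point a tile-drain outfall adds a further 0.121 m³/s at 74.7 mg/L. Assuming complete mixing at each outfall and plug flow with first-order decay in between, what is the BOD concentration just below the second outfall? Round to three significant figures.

8.77 mg/L

After mixing, C = (1.220·2.700 + 0.05000·105.0) / 1.270 = 8.544/1.270 = 6.728 mg/L; combined flow 1.270 m³/s.
Decay over the reach: 6.728·exp(−kt) = 6.728·0.3704 = 2.492 mg/L.
Second outfall: C = (1.270·2.492 + 0.1210·74.70)/1.391 = 8.773 mg/L.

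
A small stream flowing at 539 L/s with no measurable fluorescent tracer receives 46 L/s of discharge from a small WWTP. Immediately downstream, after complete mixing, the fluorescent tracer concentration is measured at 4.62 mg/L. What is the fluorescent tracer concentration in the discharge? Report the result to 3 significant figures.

Mass balance: 539.0·0 + 46.00·Cₑ = 585.0·4.620
→ Cₑ = (585.0·4.620 − 539.0·0) / 46.00 = 58.75 mg/L.

58.8 mg/L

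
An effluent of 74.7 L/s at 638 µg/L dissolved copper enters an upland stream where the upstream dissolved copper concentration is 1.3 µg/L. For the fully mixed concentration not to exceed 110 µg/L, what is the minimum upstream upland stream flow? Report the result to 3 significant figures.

Set C_mix = 110: (Q·1.300 + 74.70·638.0) / (Q + 74.70) = 110
→ Q = 74.70·(638.0 − 110)/(110 − 1.300) = 362.8 L/s.

363 L/s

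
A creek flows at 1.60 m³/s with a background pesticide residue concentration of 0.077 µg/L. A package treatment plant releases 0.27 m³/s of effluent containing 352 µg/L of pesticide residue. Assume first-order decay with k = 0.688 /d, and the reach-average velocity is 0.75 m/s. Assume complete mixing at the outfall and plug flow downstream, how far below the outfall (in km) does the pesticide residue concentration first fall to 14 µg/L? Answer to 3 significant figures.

Mass balance: C = (1.600·0.07700 + 0.2700·352.0) / 1.870 = 95.16/1.870 = 50.89 µg/L.
Set 50.89·exp(−k·t) = 14 → t = ln(50.89/14)/k = 162100 s = 45.02 h.
Distance = v·t = 0.75·162100 = 121600 m = 121.6 km.

122 km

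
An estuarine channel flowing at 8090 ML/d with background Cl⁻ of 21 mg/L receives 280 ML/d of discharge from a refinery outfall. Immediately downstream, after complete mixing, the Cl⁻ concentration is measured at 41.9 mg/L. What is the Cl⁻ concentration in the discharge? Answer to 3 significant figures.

Mass balance: 8090·21.00 + 280.0·Cₑ = 8370·41.90
→ Cₑ = (8370·41.90 − 8090·21.00) / 280.0 = 645.8 mg/L.

646 mg/L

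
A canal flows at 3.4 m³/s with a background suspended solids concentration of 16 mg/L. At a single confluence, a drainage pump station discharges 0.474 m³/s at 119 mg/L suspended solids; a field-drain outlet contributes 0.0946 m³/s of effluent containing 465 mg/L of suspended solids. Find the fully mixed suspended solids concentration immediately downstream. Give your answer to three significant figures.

39.0 mg/L

Flow-weighted average: C = (3.400·16.00 + 0.4740·119.0 + 0.09460·465.0) / 3.969 = 154.8/3.969 = 39.00 mg/L.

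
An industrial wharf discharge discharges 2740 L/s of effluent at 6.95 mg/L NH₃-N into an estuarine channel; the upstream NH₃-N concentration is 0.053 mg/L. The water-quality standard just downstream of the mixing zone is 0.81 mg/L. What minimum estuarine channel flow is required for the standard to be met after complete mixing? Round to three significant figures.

Set C_mix = 0.81: (Q·0.05300 + 2740·6.950) / (Q + 2740) = 0.81
→ Q = 2740·(6.950 − 0.81)/(0.81 − 0.05300) = 22220 L/s.

22200 L/s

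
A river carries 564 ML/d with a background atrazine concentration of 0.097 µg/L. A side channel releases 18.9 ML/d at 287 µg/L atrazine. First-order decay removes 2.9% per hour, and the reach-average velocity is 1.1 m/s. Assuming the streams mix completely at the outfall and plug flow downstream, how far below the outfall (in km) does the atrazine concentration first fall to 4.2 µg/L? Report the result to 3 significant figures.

108 km

Mixed concentration C = ΣQC/ΣQ = (564.0·0.09700 + 18.90·287.0) / 582.9 = 5479/582.9 = 9.400 µg/L.
2.9%/h lost → k = −ln(1 − 0.029) = 0.02943 h⁻¹.
Set 9.400·exp(−k·t) = 4.2 → t = ln(9.400/4.2)/k = 98550 s = 27.37 h.
Distance = v·t = 1.1·98550 = 108400 m = 108.4 km.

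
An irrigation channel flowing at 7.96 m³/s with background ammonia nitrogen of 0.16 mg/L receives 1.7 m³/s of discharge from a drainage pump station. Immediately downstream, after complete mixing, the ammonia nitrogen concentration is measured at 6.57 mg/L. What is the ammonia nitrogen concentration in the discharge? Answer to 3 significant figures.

Mass balance: 7.960·0.1600 + 1.700·Cₑ = 9.660·6.570
→ Cₑ = (9.660·6.570 − 7.960·0.1600) / 1.700 = 36.58 mg/L.

36.6 mg/L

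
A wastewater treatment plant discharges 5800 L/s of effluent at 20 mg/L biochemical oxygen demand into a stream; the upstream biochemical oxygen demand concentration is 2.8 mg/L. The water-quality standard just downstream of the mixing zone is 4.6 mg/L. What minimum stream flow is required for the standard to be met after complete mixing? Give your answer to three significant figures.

Set C_mix = 4.6: (Q·2.800 + 5800·20.00) / (Q + 5800) = 4.6
→ Q = 5800·(20.00 − 4.6)/(4.6 − 2.800) = 49620 L/s.

49600 L/s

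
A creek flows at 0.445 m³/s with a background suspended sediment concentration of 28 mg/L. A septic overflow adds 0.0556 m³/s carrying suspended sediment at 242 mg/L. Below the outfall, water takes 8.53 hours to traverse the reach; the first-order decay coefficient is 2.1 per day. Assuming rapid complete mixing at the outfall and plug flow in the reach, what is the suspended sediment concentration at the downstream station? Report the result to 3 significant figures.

Mixed concentration C = ΣQC/ΣQ = (0.4450·28.00 + 0.05560·242.0) / 0.5006 = 25.92/0.5006 = 51.77 mg/L.
Decay over the reach: 51.77·exp(−kt) = 51.77·0.4741 = 24.54 mg/L.

24.5 mg/L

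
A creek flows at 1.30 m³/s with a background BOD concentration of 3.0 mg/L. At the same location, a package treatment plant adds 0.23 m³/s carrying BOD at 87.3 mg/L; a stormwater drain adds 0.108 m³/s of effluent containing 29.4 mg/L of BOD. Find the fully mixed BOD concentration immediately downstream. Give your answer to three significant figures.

16.6 mg/L

Mass balance: C = (1.300·3.000 + 0.2300·87.30 + 0.1080·29.40) / 1.638 = 27.15/1.638 = 16.58 mg/L.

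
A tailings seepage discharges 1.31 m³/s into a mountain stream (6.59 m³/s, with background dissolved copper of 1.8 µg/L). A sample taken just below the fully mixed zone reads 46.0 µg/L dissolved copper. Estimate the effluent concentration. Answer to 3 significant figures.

268 µg/L

Mass balance: 6.590·1.800 + 1.310·Cₑ = 7.900·46.00
→ Cₑ = (7.900·46.00 − 6.590·1.800) / 1.310 = 268.3 µg/L.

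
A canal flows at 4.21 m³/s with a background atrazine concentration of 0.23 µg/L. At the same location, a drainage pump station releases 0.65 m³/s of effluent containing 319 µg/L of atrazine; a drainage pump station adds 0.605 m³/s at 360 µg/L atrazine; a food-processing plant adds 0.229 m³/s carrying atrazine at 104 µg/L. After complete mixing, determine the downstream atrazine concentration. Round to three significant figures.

79.0 µg/L

After mixing, C = (4.210·0.2300 + 0.6500·319.0 + 0.6050·360.0 + 0.2290·104.0) / 5.694 = 449.9/5.694 = 79.02 µg/L.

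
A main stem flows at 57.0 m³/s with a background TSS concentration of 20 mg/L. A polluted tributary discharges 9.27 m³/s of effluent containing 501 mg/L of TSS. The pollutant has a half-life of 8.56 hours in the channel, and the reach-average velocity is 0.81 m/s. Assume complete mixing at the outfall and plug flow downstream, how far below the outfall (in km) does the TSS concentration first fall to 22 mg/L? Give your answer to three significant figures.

Mass balance: C = (57.00·20.00 + 9.270·501.0) / 66.27 = 5784/66.27 = 87.28 mg/L.
Half-life 8.56 h → k = ln 2 / 8.56 = 0.08098 h⁻¹ = 1.943 d⁻¹.
Set 87.28·exp(−k·t) = 22 → t = ln(87.28/22)/k = 61270 s = 17.02 h.
Distance = v·t = 0.81·61270 = 49630 m = 49.63 km.

49.6 km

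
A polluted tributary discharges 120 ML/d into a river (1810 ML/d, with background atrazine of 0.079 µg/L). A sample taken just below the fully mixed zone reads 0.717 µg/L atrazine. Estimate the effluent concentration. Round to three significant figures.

10.3 µg/L

Mass balance: 1810·0.07900 + 120.0·Cₑ = 1930·0.7170
→ Cₑ = (1930·0.7170 − 1810·0.07900) / 120.0 = 10.34 µg/L.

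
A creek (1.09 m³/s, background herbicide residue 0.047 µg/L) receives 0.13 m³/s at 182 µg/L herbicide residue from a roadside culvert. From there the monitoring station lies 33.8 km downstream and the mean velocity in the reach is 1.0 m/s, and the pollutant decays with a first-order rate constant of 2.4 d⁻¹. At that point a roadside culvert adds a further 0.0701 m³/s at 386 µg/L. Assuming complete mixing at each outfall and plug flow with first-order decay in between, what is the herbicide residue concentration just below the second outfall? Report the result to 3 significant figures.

After mixing, C = (1.090·0.04700 + 0.1300·182.0) / 1.220 = 23.71/1.220 = 19.44 µg/L; combined flow 1.220 m³/s.
Travel time t = 33.8·1000 / 1.0 = 33800 s = 9.389 h.
First-order decay: C = 19.44·exp(−k·t) = 19.44·0.3911 = 7.600 µg/L.
Second outfall: C = (1.220·7.600 + 0.07010·386.0)/1.290 = 28.16 µg/L.

28.2 µg/L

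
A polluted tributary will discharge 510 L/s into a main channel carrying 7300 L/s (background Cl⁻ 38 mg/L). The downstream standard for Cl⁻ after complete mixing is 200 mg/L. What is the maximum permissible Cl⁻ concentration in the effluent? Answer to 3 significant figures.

2520 mg/L

At the limit, (Qr·Cr + Qe·Cₑ)/(Qr + Qe) = 200:
Cₑ = (7810·200 − 7300·38.00) / 510.0 = 2519 mg/L.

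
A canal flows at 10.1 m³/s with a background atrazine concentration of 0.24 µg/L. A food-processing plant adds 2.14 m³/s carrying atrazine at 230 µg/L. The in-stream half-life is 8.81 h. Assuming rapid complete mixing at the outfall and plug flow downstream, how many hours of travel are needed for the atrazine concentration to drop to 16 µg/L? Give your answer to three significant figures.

Mass balance: C = (10.10·0.2400 + 2.140·230.0) / 12.24 = 494.6/12.24 = 40.41 µg/L.
Half-life 8.81 h → k = ln 2 / 8.81 = 0.07868 h⁻¹ = 1.888 d⁻¹.
40.41·exp(−k·t) = 16 → t = ln(40.41/16)/k = 42390 s = 11.78 h.

11.8 h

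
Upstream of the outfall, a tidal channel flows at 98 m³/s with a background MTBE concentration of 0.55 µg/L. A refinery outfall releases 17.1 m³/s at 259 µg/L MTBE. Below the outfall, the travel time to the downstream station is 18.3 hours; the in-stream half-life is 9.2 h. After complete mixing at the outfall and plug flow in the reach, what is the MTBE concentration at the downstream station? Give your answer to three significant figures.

9.81 µg/L

Mass balance: C = (98.00·0.5500 + 17.10·259.0) / 115.1 = 4483/115.1 = 38.95 µg/L.
Half-life 9.2 h → k = ln 2 / 9.2 = 0.07534 h⁻¹ = 1.808 d⁻¹.
After decay, C = 38.95 × e^(−kt) = 38.95 × 0.2519 = 9.810 µg/L.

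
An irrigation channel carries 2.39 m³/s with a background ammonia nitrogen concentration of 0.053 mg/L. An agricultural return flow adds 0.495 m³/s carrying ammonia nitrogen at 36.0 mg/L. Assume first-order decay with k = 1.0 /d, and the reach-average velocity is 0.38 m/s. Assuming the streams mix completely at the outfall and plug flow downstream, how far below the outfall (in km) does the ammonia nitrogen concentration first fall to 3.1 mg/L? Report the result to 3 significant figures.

22.9 km

Mixed concentration C = ΣQC/ΣQ = (2.390·0.05300 + 0.4950·36.00) / 2.885 = 17.95/2.885 = 6.221 mg/L.
Set 6.221·exp(−k·t) = 3.1 → t = ln(6.221/3.1)/k = 60180 s = 16.72 h.
Distance = v·t = 0.38·60180 = 22870 m = 22.87 km.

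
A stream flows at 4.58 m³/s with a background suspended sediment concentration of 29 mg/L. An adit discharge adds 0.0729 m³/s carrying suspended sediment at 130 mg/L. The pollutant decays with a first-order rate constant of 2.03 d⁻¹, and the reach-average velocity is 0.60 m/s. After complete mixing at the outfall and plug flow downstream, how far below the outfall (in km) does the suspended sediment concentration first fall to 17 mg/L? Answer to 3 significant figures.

After mixing, C = (4.580·29.00 + 0.07290·130.0) / 4.653 = 142.3/4.653 = 30.58 mg/L.
Set 30.58·exp(−k·t) = 17 → t = ln(30.58/17)/k = 24990 s = 6.942 h.
Distance = v·t = 0.60·24990 = 15000 m = 15.00 km.

15.0 km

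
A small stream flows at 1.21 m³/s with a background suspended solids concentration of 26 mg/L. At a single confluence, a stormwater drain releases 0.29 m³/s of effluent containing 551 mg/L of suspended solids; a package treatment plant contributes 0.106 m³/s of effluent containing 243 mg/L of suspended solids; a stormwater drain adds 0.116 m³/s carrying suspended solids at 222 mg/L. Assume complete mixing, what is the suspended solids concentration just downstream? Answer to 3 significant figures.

Conservation of mass: C = (1.210·26.00 + 0.2900·551.0 + 0.1060·243.0 + 0.1160·222.0) / 1.722 = 242.8/1.722 = 141.0 mg/L.

141 mg/L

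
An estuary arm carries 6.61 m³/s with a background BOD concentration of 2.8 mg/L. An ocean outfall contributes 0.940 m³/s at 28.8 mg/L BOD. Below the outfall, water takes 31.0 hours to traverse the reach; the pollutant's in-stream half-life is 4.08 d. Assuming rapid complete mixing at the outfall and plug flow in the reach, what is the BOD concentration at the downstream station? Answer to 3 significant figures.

4.85 mg/L

Conservation of mass: C = (6.610·2.800 + 0.9400·28.80) / 7.550 = 45.58/7.550 = 6.037 mg/L.
Half-life 4.08 d → k = ln 2 / 4.08 = 0.1699 d⁻¹.
After decay, C = 6.037 × e^(−kt) = 6.037 × 0.8030 = 4.848 mg/L.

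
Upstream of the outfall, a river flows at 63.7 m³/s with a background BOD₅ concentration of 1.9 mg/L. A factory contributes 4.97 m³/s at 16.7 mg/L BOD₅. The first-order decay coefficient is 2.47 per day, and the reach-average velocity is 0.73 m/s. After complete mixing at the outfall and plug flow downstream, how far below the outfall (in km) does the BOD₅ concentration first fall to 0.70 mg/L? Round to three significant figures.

36.9 km

Conservation of mass: C = (63.70·1.900 + 4.970·16.70) / 68.67 = 204.0/68.67 = 2.971 mg/L.
Set 2.971·exp(−k·t) = 0.70 → t = ln(2.971/0.70)/k = 50570 s = 14.05 h.
Distance = v·t = 0.73·50570 = 36910 m = 36.91 km.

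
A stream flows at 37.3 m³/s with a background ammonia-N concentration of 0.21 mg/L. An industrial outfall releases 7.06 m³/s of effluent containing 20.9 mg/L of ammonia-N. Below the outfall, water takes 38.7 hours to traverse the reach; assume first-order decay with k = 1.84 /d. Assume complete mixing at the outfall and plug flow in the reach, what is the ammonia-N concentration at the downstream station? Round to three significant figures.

Mixed concentration C = ΣQC/ΣQ = (37.30·0.2100 + 7.060·20.90) / 44.36 = 155.4/44.36 = 3.503 mg/L.
After decay, C = 3.503 × e^(−kt) = 3.503 × 0.05146 = 0.1802 mg/L.

0.180 mg/L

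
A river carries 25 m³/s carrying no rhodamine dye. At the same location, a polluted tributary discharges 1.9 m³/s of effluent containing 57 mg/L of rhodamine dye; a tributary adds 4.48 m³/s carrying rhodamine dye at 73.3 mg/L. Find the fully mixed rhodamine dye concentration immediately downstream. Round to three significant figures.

Mass balance: C = (25.00·0 + 1.900·57.00 + 4.480·73.30) / 31.38 = 436.7/31.38 = 13.92 mg/L.

13.9 mg/L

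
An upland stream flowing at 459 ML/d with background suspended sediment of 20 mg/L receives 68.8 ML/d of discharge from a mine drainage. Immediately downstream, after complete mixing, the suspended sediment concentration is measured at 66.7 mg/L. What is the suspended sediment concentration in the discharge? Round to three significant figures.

378 mg/L

Mass balance: 459.0·20.00 + 68.80·Cₑ = 527.8·66.70
→ Cₑ = (527.8·66.70 − 459.0·20.00) / 68.80 = 378.3 mg/L.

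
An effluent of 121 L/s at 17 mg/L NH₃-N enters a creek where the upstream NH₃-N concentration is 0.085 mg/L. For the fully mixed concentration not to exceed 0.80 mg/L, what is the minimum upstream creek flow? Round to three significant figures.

2740 L/s

Set C_mix = 0.80: (Q·0.08500 + 121.0·17.00) / (Q + 121.0) = 0.80
→ Q = 121.0·(17.00 − 0.80)/(0.80 − 0.08500) = 2742 L/s.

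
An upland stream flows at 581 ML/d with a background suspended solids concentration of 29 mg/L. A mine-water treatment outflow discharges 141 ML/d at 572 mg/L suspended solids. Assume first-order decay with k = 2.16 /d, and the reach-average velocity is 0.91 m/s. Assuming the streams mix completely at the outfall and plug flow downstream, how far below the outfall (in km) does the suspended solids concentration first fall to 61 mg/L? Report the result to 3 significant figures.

Mass balance: C = (581.0·29.00 + 141.0·572.0) / 722.0 = 97500/722.0 = 135.0 mg/L.
Set 135.0·exp(−k·t) = 61 → t = ln(135.0/61)/k = 31790 s = 8.830 h.
Distance = v·t = 0.91·31790 = 28930 m = 28.93 km.

28.9 km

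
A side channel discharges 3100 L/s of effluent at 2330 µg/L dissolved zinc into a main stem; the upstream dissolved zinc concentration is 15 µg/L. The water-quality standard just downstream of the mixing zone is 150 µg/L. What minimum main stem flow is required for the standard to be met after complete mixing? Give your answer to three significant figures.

Set C_mix = 150: (Q·15.00 + 3100·2330) / (Q + 3100) = 150
→ Q = 3100·(2330 − 150)/(150 − 15.00) = 50060 L/s.

50100 L/s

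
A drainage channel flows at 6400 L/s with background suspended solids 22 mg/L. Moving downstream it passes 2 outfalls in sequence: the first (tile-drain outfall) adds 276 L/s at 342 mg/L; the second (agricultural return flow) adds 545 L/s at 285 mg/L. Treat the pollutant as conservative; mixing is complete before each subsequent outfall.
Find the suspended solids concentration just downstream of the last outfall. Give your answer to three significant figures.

Below outfall 1: Q → 6676 L/s, C = (6400·22.00 + 276.0·342.0)/6676 = 35.23 mg/L.
Below outfall 2: Q → 7221 L/s, C = (6676·35.23 + 545.0·285.0)/7221 = 54.08 mg/L.

54.1 mg/L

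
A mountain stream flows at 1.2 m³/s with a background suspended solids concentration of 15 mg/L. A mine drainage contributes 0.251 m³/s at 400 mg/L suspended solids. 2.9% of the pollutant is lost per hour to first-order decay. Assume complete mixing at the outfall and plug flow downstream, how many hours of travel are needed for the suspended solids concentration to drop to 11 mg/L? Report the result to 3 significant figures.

Conservation of mass: C = (1.200·15.00 + 0.2510·400.0) / 1.451 = 118.4/1.451 = 81.60 mg/L.
2.9%/h lost → k = −ln(1 − 0.029) = 0.02943 h⁻¹.
81.60·exp(−k·t) = 11 → t = ln(81.60/11)/k = 245100 s = 68.09 h.

68.1 h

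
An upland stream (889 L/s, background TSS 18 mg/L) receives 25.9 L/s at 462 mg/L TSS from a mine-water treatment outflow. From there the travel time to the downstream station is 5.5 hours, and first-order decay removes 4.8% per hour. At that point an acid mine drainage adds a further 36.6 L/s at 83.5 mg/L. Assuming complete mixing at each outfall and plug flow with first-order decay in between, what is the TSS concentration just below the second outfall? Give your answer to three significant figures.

25.6 mg/L

Mixed concentration C = ΣQC/ΣQ = (889.0·18.00 + 25.90·462.0) / 914.9 = 27970/914.9 = 30.57 mg/L; combined flow 914.9 L/s.
4.8%/h lost → k = −ln(1 − 0.048) = 0.04919 h⁻¹.
After decay, C = 30.57 × e^(−kt) = 30.57 × 0.7630 = 23.32 mg/L.
At the second outfall, C = (914.9·23.32 + 36.60·83.50) / (914.9 + 36.60) = 25.64 mg/L.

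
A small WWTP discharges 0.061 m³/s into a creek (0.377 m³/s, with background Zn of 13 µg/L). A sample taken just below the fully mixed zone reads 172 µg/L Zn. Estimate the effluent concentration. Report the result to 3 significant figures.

Mass balance: 0.3770·13.00 + 0.06100·Cₑ = 0.4380·172.0
→ Cₑ = (0.4380·172.0 − 0.3770·13.00) / 0.06100 = 1155 µg/L.

1150 µg/L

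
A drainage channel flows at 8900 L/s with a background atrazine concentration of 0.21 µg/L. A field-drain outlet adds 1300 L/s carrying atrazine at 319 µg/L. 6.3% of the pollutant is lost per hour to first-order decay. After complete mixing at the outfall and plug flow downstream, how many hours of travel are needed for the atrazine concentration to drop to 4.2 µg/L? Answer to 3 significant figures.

35.0 h

Conservation of mass: C = (8900·0.2100 + 1300·319.0) / 10200 = 416600/10200 = 40.84 µg/L.
6.3%/h lost → k = −ln(1 − 0.063) = 0.06507 h⁻¹.
40.84·exp(−k·t) = 4.2 → t = ln(40.84/4.2)/k = 125800 s = 34.95 h.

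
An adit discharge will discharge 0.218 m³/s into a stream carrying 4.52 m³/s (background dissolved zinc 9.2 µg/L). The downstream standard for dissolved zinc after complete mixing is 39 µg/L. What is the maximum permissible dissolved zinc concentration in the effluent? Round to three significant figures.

At the limit, (Qr·Cr + Qe·Cₑ)/(Qr + Qe) = 39:
Cₑ = (4.738·39 − 4.520·9.200) / 0.2180 = 656.9 µg/L.

657 µg/L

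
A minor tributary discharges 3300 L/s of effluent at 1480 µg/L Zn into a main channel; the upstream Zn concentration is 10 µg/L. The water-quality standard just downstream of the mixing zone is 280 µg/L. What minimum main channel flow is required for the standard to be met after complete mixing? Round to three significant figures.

14700 L/s

Set C_mix = 280: (Q·10.00 + 3300·1480) / (Q + 3300) = 280
→ Q = 3300·(1480 − 280)/(280 − 10.00) = 14670 L/s.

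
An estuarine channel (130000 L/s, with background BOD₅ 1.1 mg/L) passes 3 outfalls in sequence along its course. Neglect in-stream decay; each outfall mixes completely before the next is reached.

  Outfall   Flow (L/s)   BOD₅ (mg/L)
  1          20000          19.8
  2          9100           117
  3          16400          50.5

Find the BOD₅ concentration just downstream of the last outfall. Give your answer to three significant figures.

13.9 mg/L

Below outfall 1: Q → 150000 L/s, C = (130000·1.100 + 20000·19.80)/150000 = 3.593 mg/L.
Below outfall 2: Q → 159100 L/s, C = (150000·3.593 + 9100·117.0)/159100 = 10.08 mg/L.
Below outfall 3: Q → 175500 L/s, C = (159100·10.08 + 16400·50.50)/175500 = 13.86 mg/L.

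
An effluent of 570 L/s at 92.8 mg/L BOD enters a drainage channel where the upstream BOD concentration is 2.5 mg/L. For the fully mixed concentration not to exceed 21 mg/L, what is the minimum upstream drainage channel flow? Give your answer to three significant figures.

2210 L/s

Set C_mix = 21: (Q·2.500 + 570.0·92.80) / (Q + 570.0) = 21
→ Q = 570.0·(92.80 − 21)/(21 − 2.500) = 2212 L/s.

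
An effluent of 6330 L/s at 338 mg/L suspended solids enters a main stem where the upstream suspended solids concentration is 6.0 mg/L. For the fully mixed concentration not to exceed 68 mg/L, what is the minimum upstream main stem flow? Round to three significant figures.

Set C_mix = 68: (Q·6.000 + 6330·338.0) / (Q + 6330) = 68
→ Q = 6330·(338.0 − 68)/(68 − 6.000) = 27570 L/s.

27600 L/s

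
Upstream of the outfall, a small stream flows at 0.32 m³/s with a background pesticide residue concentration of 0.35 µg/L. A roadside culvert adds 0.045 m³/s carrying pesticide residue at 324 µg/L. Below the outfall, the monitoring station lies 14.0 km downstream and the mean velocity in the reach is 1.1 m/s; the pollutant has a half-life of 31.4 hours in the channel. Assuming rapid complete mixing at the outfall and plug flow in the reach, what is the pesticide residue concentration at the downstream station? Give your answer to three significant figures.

Mixed concentration C = ΣQC/ΣQ = (0.3200·0.3500 + 0.04500·324.0) / 0.3650 = 14.69/0.3650 = 40.25 µg/L.
Travel time t = 14.0·1000 / 1.1 = 12730 s = 3.535 h.
Half-life 31.4 h → k = ln 2 / 31.4 = 0.02207 h⁻¹ = 0.5298 d⁻¹.
Applying C = C₀e^(−kt): 40.25 × 0.9249 = 37.23 µg/L.

37.2 µg/L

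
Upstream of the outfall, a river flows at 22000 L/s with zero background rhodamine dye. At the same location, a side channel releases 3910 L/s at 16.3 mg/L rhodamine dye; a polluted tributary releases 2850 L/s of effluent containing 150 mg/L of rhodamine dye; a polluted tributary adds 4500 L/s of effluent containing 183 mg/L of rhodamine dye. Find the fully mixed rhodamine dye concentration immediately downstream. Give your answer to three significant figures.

Mixed concentration C = ΣQC/ΣQ = (22000·0 + 3910·16.30 + 2850·150.0 + 4500·183.0) / 33260 = 1315000/33260 = 39.53 mg/L.

39.5 mg/L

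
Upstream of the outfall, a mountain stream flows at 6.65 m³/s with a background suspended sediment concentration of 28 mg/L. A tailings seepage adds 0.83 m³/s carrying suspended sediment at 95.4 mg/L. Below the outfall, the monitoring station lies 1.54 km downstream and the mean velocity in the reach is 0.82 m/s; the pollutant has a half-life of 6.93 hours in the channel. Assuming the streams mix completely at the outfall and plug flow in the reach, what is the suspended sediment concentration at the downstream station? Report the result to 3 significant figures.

33.7 mg/L

After mixing, C = (6.650·28.00 + 0.8300·95.40) / 7.480 = 265.4/7.480 = 35.48 mg/L.
Travel time t = 1.54·1000 / 0.82 = 1878 s = 0.5217 h.
Half-life 6.93 h → k = ln 2 / 6.93 = 0.1000 h⁻¹ = 2.401 d⁻¹.
After decay, C = 35.48 × e^(−kt) = 35.48 × 0.9492 = 33.68 mg/L.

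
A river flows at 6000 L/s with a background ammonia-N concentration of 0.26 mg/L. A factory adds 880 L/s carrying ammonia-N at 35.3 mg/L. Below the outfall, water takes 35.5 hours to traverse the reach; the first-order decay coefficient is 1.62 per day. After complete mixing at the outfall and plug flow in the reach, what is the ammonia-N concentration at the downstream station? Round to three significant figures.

0.432 mg/L

Mass balance: C = (6000·0.2600 + 880.0·35.30) / 6880 = 32620/6880 = 4.742 mg/L.
Decay over the reach: 4.742·exp(−kt) = 4.742·0.09106 = 0.4318 mg/L.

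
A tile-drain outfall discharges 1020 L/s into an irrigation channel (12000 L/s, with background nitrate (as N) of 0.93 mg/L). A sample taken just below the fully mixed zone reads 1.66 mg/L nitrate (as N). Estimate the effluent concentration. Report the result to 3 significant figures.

Mass balance: 12000·0.9300 + 1020·Cₑ = 13020·1.660
→ Cₑ = (13020·1.660 − 12000·0.9300) / 1020 = 10.25 mg/L.

10.2 mg/L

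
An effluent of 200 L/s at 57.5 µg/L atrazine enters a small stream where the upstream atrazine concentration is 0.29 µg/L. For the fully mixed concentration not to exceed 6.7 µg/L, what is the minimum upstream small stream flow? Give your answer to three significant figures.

1590 L/s

Set C_mix = 6.7: (Q·0.2900 + 200.0·57.50) / (Q + 200.0) = 6.7
→ Q = 200.0·(57.50 − 6.7)/(6.7 − 0.2900) = 1585 L/s.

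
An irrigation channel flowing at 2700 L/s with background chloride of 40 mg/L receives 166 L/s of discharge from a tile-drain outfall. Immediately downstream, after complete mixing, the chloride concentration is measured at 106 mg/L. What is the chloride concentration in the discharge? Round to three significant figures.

Mass balance: 2700·40.00 + 166.0·Cₑ = 2866·106.0
→ Cₑ = (2866·106.0 − 2700·40.00) / 166.0 = 1179 mg/L.

1180 mg/L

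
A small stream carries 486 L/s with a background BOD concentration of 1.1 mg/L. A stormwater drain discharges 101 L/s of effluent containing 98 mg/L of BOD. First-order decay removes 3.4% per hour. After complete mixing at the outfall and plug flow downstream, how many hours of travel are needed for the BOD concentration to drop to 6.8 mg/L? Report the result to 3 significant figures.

Flow-weighted average: C = (486.0·1.100 + 101.0·98.00) / 587.0 = 10430/587.0 = 17.77 mg/L.
3.4%/h lost → k = −ln(1 − 0.034) = 0.03459 h⁻¹.
17.77·exp(−k·t) = 6.8 → t = ln(17.77/6.8)/k = 99990 s = 27.77 h.

27.8 h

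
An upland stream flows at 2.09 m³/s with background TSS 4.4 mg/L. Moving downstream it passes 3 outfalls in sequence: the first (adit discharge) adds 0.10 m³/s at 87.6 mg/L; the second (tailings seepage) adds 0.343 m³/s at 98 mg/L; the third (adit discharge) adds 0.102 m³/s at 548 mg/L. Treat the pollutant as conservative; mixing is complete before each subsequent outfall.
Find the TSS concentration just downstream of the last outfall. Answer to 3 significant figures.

40.8 mg/L

After outfall 1: Q = 2.090 + 0.1000 = 2.190 m³/s; C = (2.090·4.400 + 0.1000·87.60)/2.190 = 8.199 mg/L.
After outfall 2: Q = 2.190 + 0.3430 = 2.533 m³/s; C = (2.190·8.199 + 0.3430·98.00)/2.533 = 20.36 mg/L.
After outfall 3: Q = 2.533 + 0.1020 = 2.635 m³/s; C = (2.533·20.36 + 0.1020·548.0)/2.635 = 40.78 mg/L.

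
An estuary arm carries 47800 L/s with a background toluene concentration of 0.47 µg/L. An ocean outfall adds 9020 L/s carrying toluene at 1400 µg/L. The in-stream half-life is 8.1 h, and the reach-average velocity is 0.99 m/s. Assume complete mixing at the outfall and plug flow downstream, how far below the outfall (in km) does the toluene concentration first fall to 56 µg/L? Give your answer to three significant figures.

57.5 km

After mixing, C = (47800·0.4700 + 9020·1400) / 56820 = 12650000/56820 = 222.6 µg/L.
Half-life 8.1 h → k = ln 2 / 8.1 = 0.08557 h⁻¹ = 2.054 d⁻¹.
Set 222.6·exp(−k·t) = 56 → t = ln(222.6/56)/k = 58060 s = 16.13 h.
Distance = v·t = 0.99·58060 = 57480 m = 57.48 km.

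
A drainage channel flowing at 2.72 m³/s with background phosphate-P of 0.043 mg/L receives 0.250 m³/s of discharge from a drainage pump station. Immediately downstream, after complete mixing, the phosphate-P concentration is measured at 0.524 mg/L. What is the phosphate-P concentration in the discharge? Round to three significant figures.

5.76 mg/L

Mass balance: 2.720·0.04300 + 0.2500·Cₑ = 2.970·0.5240
→ Cₑ = (2.970·0.5240 − 2.720·0.04300) / 0.2500 = 5.757 mg/L.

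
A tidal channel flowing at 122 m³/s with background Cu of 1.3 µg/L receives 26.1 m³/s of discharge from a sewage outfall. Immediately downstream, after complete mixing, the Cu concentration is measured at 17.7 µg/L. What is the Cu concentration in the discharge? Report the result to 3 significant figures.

94.4 µg/L

Mass balance: 122.0·1.300 + 26.10·Cₑ = 148.1·17.70
→ Cₑ = (148.1·17.70 − 122.0·1.300) / 26.10 = 94.36 µg/L.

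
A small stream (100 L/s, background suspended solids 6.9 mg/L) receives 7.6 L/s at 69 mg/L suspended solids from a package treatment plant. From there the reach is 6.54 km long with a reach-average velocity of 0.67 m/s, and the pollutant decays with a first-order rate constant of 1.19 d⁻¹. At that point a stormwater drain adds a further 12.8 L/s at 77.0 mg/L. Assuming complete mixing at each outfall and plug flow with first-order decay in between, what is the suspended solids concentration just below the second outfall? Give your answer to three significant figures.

17.0 mg/L

Flow-weighted average: C = (100.0·6.900 + 7.600·69.00) / 107.6 = 1214/107.6 = 11.29 mg/L; combined flow 107.6 L/s.
Travel time t = 6.54·1000 / 0.67 = 9761 s = 2.711 h.
After decay, C = 11.29 × e^(−kt) = 11.29 × 0.8742 = 9.866 mg/L.
Second outfall: C = (107.6·9.866 + 12.80·77.00)/120.4 = 17.00 mg/L.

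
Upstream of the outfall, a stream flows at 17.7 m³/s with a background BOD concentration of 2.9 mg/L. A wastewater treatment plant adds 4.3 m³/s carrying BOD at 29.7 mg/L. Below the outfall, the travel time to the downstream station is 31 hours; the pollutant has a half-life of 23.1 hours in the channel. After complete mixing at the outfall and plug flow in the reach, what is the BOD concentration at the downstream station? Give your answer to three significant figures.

Flow-weighted average: C = (17.70·2.900 + 4.300·29.70) / 22.00 = 179.0/22.00 = 8.138 mg/L.
Half-life 23.1 h → k = ln 2 / 23.1 = 0.03001 h⁻¹ = 0.7202 d⁻¹.
Decay over the reach: 8.138·exp(−kt) = 8.138·0.3945 = 3.210 mg/L.

3.21 mg/L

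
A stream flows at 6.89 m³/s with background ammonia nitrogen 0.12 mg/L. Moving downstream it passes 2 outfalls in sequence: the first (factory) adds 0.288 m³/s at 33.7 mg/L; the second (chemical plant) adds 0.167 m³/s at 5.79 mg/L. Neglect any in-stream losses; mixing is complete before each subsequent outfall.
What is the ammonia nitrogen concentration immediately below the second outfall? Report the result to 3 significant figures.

1.57 mg/L

Below outfall 1: Q → 7.178 m³/s, C = (6.890·0.1200 + 0.2880·33.70)/7.178 = 1.467 mg/L.
Below outfall 2: Q → 7.345 m³/s, C = (7.178·1.467 + 0.1670·5.790)/7.345 = 1.566 mg/L.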